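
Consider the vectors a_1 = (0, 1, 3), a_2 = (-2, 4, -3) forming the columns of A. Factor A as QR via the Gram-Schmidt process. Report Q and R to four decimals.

Q = [[0.0000, -0.3885], [0.3162, 0.8742], [0.9487, -0.2914]], R = [[3.1623, -1.5811], [0.0000, 5.1478]]

e_1 = a_1/‖a_1‖ = (0, 1, 3)/3.1623 = (0.0000, 0.3162, 0.9487).
r_{12} = e_1·a_2 = -1.5811.
u_2 = a_2 + 1.5811·e_1 = (-2.0000, 4.5000, -1.5000).
‖u_2‖ = 5.1478, so e_2 = (-0.3885, 0.8742, -0.2914).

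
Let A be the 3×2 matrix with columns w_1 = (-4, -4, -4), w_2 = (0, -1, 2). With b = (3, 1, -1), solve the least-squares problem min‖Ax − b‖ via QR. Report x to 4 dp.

q_1 = w_1/‖w_1‖ = (-4, -4, -4)/6.9282 = (-0.5774, -0.5774, -0.5774).
r_{12} = q_1·w_2 = -0.5774.
u_2 = w_2 + 0.5774·q_1 = (-0.3333, -1.3333, 1.6667).
‖u_2‖ = 2.1602, so q_2 = (-0.1543, -0.6172, 0.7715).
Qᵀb = (-1.7321, -1.8516).
Back-substitute: x_2 = -1.8516/2.1602 = -0.8571.
x_1 = (-1.7321 + 0.5774·(-0.8571))/6.9282 = -0.3214.

x = (-0.3214, -0.8571)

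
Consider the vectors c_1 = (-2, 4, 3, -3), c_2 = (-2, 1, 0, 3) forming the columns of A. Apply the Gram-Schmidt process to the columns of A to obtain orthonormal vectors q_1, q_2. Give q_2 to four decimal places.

q_2 = (-0.5491, 0.2957, 0.0211, 0.7814)

c_1 = (-2, 4, 3, -3); ‖c_1‖ = 6.1644, so q_1 = (-0.3244, 0.6489, 0.4867, -0.4867).
q_1·c_2 = (-0.3244)·(-2) + 0.6489·1 + 0.4867·0 + (-0.4867)·3 = -0.1622.
u_2 = c_2 + 0.1622·q_1 = (-2.0526, 1.1053, 0.0789, 2.9211).
‖u_2‖ = 3.7381, so q_2 = (-0.5491, 0.2957, 0.0211, 0.7814).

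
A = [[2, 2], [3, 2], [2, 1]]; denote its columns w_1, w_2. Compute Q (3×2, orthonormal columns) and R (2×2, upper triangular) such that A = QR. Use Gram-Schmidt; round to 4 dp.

q_1 = w_1/‖w_1‖ = (2, 3, 2)/4.1231 = (0.4851, 0.7276, 0.4851).
r_{12} = q_1·w_2 = 2.9104.
u_2 = w_2 − 2.9104·q_1 = (0.5882, -0.1176, -0.4118).
‖u_2‖ = 0.7276, so q_2 = (0.8085, -0.1617, -0.5659).

Q = [[0.4851, 0.8085], [0.7276, -0.1617], [0.4851, -0.5659]], R = [[4.1231, 2.9104], [0.0000, 0.7276]]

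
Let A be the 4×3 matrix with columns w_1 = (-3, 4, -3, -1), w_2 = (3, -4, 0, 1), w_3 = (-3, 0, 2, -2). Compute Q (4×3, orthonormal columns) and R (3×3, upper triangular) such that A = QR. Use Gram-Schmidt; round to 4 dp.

w_1 = (-3, 4, -3, -1); ‖w_1‖ = 5.9161, so e_1 = (-0.5071, 0.6761, -0.5071, -0.1690).
e_1·w_2 = (-0.5071)·3 + 0.6761·(-4) + (-0.5071)·0 + (-0.1690)·1 = -4.3948.
u_2 = w_2 + 4.3948·e_1 = (0.7714, -1.0286, -2.2286, 0.2571).
‖u_2‖ = 2.5857, so e_2 = (0.2983, -0.3978, -0.8619, 0.0994).
e_1·w_3 = (-0.5071)·(-3) + 0.6761·0 + (-0.5071)·2 + (-0.1690)·(-2) = 0.8452; e_2·w_3 = 0.2983·(-3) + (-0.3978)·0 + (-0.8619)·2 + 0.0994·(-2) = -2.8177.
u_3 = w_3 − 0.8452·e_1 + 2.8177·e_2 = (-1.7308, -1.6923, 0.0000, -1.5769).
‖u_3‖ = 2.8890, so e_3 = (-0.5991, -0.5858, 0.0000, -0.5458).

Q = [[-0.5071, 0.2983, -0.5991], [0.6761, -0.3978, -0.5858], [-0.5071, -0.8619, 0.0000], [-0.1690, 0.0994, -0.5458]], R = [[5.9161, -4.3948, 0.8452], [0.0000, 2.5857, -2.8177], [0.0000, 0.0000, 2.8890]]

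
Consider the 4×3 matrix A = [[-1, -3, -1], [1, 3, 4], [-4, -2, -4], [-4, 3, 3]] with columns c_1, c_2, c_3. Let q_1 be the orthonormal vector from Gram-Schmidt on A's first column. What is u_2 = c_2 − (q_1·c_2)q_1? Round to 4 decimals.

u_2 = (-2.9412, 2.9412, -1.7647, 3.2353)

c_1 = (-1, 1, -4, -4); ‖c_1‖ = 5.8310, so q_1 = (-0.1715, 0.1715, -0.6860, -0.6860).
q_1·c_2 = (-0.1715)·(-3) + 0.1715·3 + (-0.6860)·(-2) + (-0.6860)·3 = 0.3430.
u_2 = c_2 − 0.3430·q_1 = (-2.9412, 2.9412, -1.7647, 3.2353).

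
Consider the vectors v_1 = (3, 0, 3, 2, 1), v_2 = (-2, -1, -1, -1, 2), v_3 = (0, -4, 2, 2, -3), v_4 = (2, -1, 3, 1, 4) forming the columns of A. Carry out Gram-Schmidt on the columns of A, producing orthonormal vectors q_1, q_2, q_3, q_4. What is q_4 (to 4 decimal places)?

q_1 = v_1/‖v_1‖ = (3, 0, 3, 2, 1)/4.7958 = (0.6255, 0.0000, 0.6255, 0.4170, 0.2085).
r_{12} = q_1·v_2 = -1.8766.
u_2 = v_2 + 1.8766·q_1 = (-0.8261, -1.0000, 0.1739, -0.2174, 2.3913).
‖u_2‖ = 2.7346, so q_2 = (-0.3021, -0.3657, 0.0636, -0.0795, 0.8744).
r_{13} = q_1·v_3 = 1.4596; r_{23} = q_2·v_3 = -1.1924.
u_3 = v_3 − 1.4596·q_1 + 1.1924·q_2 = (-1.2733, -4.4360, 1.1628, 1.2965, -2.2616).
‖u_3‖ = 5.4266, so q_3 = (-0.2346, -0.8175, 0.2143, 0.2389, -0.4168).
r_{14} = q_1·v_4 = 4.3788; r_{24} = q_2·v_4 = 3.3706; r_{34} = q_3·v_4 = -0.4371.
u_4 = v_4 − 4.3788·q_1 − 3.3706·q_2 + 0.4371·q_3 = (0.1765, -0.1248, 0.1402, -0.4537, -0.0426).
‖u_4‖ = 0.5235, so q_4 = (0.3372, -0.2384, 0.2678, -0.8667, -0.0815).

q_4 = (0.3372, -0.2384, 0.2678, -0.8667, -0.0815)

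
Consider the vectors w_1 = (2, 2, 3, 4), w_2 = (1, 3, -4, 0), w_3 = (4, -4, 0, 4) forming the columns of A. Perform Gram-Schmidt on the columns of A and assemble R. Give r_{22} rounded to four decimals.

w_1 = (2, 2, 3, 4); ‖w_1‖ = 5.7446, so e_1 = (0.3482, 0.3482, 0.5222, 0.6963).
e_1·w_2 = 0.3482·1 + 0.3482·3 + 0.5222·(-4) + 0.6963·0 = -0.6963.
u_2 = w_2 + 0.6963·e_1 = (1.2424, 3.2424, -3.6364, 0.4848).
r_{22} = ‖u_2‖ = 5.0513.

r_{22} = 5.0513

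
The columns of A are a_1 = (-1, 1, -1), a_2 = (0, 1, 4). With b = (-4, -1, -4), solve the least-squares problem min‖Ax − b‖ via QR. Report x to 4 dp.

a_1 = (-1, 1, -1); ‖a_1‖ = 1.7321, so e_1 = (-0.5774, 0.5774, -0.5774).
e_1·a_2 = (-0.5774)·0 + 0.5774·1 + (-0.5774)·4 = -1.7321.
u_2 = a_2 + 1.7321·e_1 = (-1.0000, 2.0000, 3.0000).
‖u_2‖ = 3.7417, so e_2 = (-0.2673, 0.5345, 0.8018).
Qᵀb = (4.0415, -2.6726).
Back-substitute: x_2 = -2.6726/3.7417 = -0.7143.
x_1 = (4.0415 + 1.7321·(-0.7143))/1.7321 = 1.6190.

x = (1.6190, -0.7143)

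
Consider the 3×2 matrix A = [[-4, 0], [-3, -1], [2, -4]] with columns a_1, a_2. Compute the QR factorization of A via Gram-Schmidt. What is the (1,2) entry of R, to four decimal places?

a_1 = (-4, -3, 2); ‖a_1‖ = 5.3852, so q_1 = (-0.7428, -0.5571, 0.3714).
r_{12} = q_1·a_2 = -0.9285.

r_{12} = -0.9285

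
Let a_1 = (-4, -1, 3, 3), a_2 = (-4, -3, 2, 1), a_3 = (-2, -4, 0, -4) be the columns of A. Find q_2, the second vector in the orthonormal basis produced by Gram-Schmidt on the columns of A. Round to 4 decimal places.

q_1 = a_1/‖a_1‖ = (-4, -1, 3, 3)/5.9161 = (-0.6761, -0.1690, 0.5071, 0.5071).
r_{12} = q_1·a_2 = 4.7329.
u_2 = a_2 − 4.7329·q_1 = (-0.8000, -2.2000, -0.4000, -1.4000).
‖u_2‖ = 2.7568, so q_2 = (-0.2902, -0.7980, -0.1451, -0.5078).

q_2 = (-0.2902, -0.7980, -0.1451, -0.5078)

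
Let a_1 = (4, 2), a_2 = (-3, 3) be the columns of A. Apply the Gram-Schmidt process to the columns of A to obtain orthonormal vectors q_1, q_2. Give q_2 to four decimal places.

q_2 = (-0.4472, 0.8944)

q_1 = a_1/‖a_1‖ = (4, 2)/4.4721 = (0.8944, 0.4472).
r_{12} = q_1·a_2 = -1.3416.
u_2 = a_2 + 1.3416·q_1 = (-1.8000, 3.6000).
‖u_2‖ = 4.0249, so q_2 = (-0.4472, 0.8944).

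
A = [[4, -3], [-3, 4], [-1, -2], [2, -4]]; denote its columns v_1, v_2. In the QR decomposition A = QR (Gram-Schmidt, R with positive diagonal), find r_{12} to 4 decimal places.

v_1 = (4, -3, -1, 2); ‖v_1‖ = 5.4772, so q_1 = (0.7303, -0.5477, -0.1826, 0.3651).
r_{12} = q_1·v_2 = -5.4772.

r_{12} = -5.4772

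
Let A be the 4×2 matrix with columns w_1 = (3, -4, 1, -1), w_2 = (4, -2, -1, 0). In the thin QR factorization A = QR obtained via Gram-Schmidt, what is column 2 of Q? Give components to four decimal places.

w_1 = (3, -4, 1, -1); ‖w_1‖ = 5.1962, so q_1 = (0.5774, -0.7698, 0.1925, -0.1925).
q_1·w_2 = 0.5774·4 + (-0.7698)·(-2) + 0.1925·(-1) + (-0.1925)·0 = 3.6566.
u_2 = w_2 − 3.6566·q_1 = (1.8889, 0.8148, -1.7037, 0.7037).
‖u_2‖ = 2.7622, so q_2 = (0.6838, 0.2950, -0.6168, 0.2548).

q_2 = (0.6838, 0.2950, -0.6168, 0.2548)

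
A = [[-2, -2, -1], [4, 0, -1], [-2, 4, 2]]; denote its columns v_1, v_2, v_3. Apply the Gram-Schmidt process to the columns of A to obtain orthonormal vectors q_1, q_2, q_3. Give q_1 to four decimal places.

q_1 = v_1/‖v_1‖ = (-2, 4, -2)/4.8990 = (-0.4082, 0.8165, -0.4082).

q_1 = (-0.4082, 0.8165, -0.4082)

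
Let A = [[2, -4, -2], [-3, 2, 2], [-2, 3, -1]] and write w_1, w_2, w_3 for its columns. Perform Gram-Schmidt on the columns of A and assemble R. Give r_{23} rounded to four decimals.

r_{23} = -0.1760

w_1 = (2, -3, -2); ‖w_1‖ = 4.1231, so q_1 = (0.4851, -0.7276, -0.4851).
q_1·w_2 = 0.4851·(-4) + (-0.7276)·2 + (-0.4851)·3 = -4.8507.
u_2 = w_2 + 4.8507·q_1 = (-1.6471, -1.5294, 0.6471).
‖u_2‖ = 2.3389, so q_2 = (-0.7042, -0.6539, 0.2766).
r_{23} = q_2·w_3 = -0.1760.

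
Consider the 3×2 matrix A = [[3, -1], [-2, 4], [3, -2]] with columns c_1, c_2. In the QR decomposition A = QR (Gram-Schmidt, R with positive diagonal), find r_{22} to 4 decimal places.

c_1 = (3, -2, 3); ‖c_1‖ = 4.6904, so q_1 = (0.6396, -0.4264, 0.6396).
q_1·c_2 = 0.6396·(-1) + (-0.4264)·4 + 0.6396·(-2) = -3.6244.
u_2 = c_2 + 3.6244·q_1 = (1.3182, 2.4545, 0.3182).
r_{22} = ‖u_2‖ = 2.8042.

r_{22} = 2.8042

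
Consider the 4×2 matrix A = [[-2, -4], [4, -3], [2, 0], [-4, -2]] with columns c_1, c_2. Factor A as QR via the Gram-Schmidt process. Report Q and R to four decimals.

Q = [[-0.3162, -0.7106], [0.6325, -0.6358], [0.3162, -0.0374], [-0.6325, -0.2992]], R = [[6.3246, 0.6325], [0.0000, 5.3479]]

e_1 = c_1/‖c_1‖ = (-2, 4, 2, -4)/6.3246 = (-0.3162, 0.6325, 0.3162, -0.6325).
r_{12} = e_1·c_2 = 0.6325.
u_2 = c_2 − 0.6325·e_1 = (-3.8000, -3.4000, -0.2000, -1.6000).
‖u_2‖ = 5.3479, so e_2 = (-0.7106, -0.6358, -0.0374, -0.2992).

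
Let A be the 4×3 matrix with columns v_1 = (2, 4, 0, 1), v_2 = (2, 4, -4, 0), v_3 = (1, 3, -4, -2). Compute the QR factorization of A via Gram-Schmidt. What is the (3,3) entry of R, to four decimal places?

e_1 = v_1/‖v_1‖ = (2, 4, 0, 1)/4.5826 = (0.4364, 0.8729, 0.0000, 0.2182).
r_{12} = e_1·v_2 = 4.3644.
u_2 = v_2 − 4.3644·e_1 = (0.0952, 0.1905, -4.0000, -0.9524).
‖u_2‖ = 4.1173, so e_2 = (0.0231, 0.0463, -0.9715, -0.2313).
r_{13} = e_1·v_3 = 2.6186; r_{23} = e_2·v_3 = 4.5106.
u_3 = v_3 − 2.6186·e_1 − 4.5106·e_2 = (-0.2472, 0.5056, 0.3820, -1.5281).
r_{33} = ‖u_3‖ = 1.6726.

r_{33} = 1.6726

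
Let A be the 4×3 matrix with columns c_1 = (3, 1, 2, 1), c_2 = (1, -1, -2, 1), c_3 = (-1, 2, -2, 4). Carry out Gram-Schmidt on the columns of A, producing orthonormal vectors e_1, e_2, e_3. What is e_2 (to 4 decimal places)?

c_1 = (3, 1, 2, 1); ‖c_1‖ = 3.8730, so e_1 = (0.7746, 0.2582, 0.5164, 0.2582).
e_1·c_2 = 0.7746·1 + 0.2582·(-1) + 0.5164·(-2) + 0.2582·1 = -0.2582.
u_2 = c_2 + 0.2582·e_1 = (1.2000, -0.9333, -1.8667, 1.0667).
‖u_2‖ = 2.6331, so e_2 = (0.4557, -0.3545, -0.7089, 0.4051).

e_2 = (0.4557, -0.3545, -0.7089, 0.4051)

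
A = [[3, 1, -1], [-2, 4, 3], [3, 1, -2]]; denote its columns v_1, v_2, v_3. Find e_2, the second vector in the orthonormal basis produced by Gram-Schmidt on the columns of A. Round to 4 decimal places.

v_1 = (3, -2, 3); ‖v_1‖ = 4.6904, so e_1 = (0.6396, -0.4264, 0.6396).
e_1·v_2 = 0.6396·1 + (-0.4264)·4 + 0.6396·1 = -0.4264.
u_2 = v_2 + 0.4264·e_1 = (1.2727, 3.8182, 1.2727).
‖u_2‖ = 4.2212, so e_2 = (0.3015, 0.9045, 0.3015).

e_2 = (0.3015, 0.9045, 0.3015)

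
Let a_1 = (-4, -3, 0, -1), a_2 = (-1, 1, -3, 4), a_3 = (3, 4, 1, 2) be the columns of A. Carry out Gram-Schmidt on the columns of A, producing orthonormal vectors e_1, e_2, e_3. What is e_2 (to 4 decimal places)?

a_1 = (-4, -3, 0, -1); ‖a_1‖ = 5.0990, so e_1 = (-0.7845, -0.5883, 0.0000, -0.1961).
e_1·a_2 = (-0.7845)·(-1) + (-0.5883)·1 + 0.0000·(-3) + (-0.1961)·4 = -0.5883.
u_2 = a_2 + 0.5883·e_1 = (-1.4615, 0.6538, -3.0000, 3.8846).
‖u_2‖ = 5.1627, so e_2 = (-0.2831, 0.1266, -0.5811, 0.7524).

e_2 = (-0.2831, 0.1266, -0.5811, 0.7524)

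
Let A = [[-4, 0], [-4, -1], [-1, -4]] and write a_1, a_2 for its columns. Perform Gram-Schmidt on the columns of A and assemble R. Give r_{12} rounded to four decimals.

r_{12} = 1.3926

a_1 = (-4, -4, -1); ‖a_1‖ = 5.7446, so q_1 = (-0.6963, -0.6963, -0.1741).
r_{12} = q_1·a_2 = 1.3926.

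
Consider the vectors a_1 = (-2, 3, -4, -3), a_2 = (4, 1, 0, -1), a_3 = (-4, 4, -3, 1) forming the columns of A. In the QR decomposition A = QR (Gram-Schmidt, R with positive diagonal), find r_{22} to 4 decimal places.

r_{22} = 4.2302

a_1 = (-2, 3, -4, -3); ‖a_1‖ = 6.1644, so q_1 = (-0.3244, 0.4867, -0.6489, -0.4867).
q_1·a_2 = (-0.3244)·4 + 0.4867·1 + (-0.6489)·0 + (-0.4867)·(-1) = -0.3244.
u_2 = a_2 + 0.3244·q_1 = (3.8947, 1.1579, -0.2105, -1.1579).
r_{22} = ‖u_2‖ = 4.2302.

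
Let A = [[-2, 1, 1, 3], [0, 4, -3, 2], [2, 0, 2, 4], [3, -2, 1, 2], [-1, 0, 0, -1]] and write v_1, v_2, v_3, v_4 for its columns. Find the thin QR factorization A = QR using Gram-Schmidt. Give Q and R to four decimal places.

v_1 = (-2, 0, 2, 3, -1); ‖v_1‖ = 4.2426, so q_1 = (-0.4714, 0.0000, 0.4714, 0.7071, -0.2357).
q_1·v_2 = (-0.4714)·1 + 0.0000·4 + 0.4714·0 + 0.7071·(-2) + (-0.2357)·0 = -1.8856.
u_2 = v_2 + 1.8856·q_1 = (0.1111, 4.0000, 0.8889, -0.6667, -0.4444).
‖u_2‖ = 4.1767, so q_2 = (0.0266, 0.9577, 0.2128, -0.1596, -0.1064).
q_1·v_3 = (-0.4714)·1 + 0.0000·(-3) + 0.4714·2 + 0.7071·1 + (-0.2357)·0 = 1.1785; q_2·v_3 = 0.0266·1 + 0.9577·(-3) + 0.2128·2 + (-0.1596)·1 + (-0.1064)·0 = -2.5805.
u_3 = v_3 − 1.1785·q_1 + 2.5805·q_2 = (1.6242, -0.5287, 1.9936, -0.2452, 0.0032).
‖u_3‖ = 2.6367, so q_3 = (0.6160, -0.2005, 0.7561, -0.0930, 0.0012).
q_1·v_4 = (-0.4714)·3 + 0.0000·2 + 0.4714·4 + 0.7071·2 + (-0.2357)·(-1) = 2.1213; q_2·v_4 = 0.0266·3 + 0.9577·2 + 0.2128·4 + (-0.1596)·2 + (-0.1064)·(-1) = 2.6337; q_3·v_4 = 0.6160·3 + (-0.2005)·2 + 0.7561·4 + (-0.0930)·2 + 0.0012·(-1) = 4.2842.
u_4 = v_4 − 2.1213·q_1 − 2.6337·q_2 − 4.2842·q_3 = (1.2909, 0.3367, -0.7998, 1.3188, -0.2249).
‖u_4‖ = 2.0517, so q_4 = (0.6292, 0.1641, -0.3898, 0.6428, -0.1096).

Q = [[-0.4714, 0.0266, 0.6160, 0.6292], [0.0000, 0.9577, -0.2005, 0.1641], [0.4714, 0.2128, 0.7561, -0.3898], [0.7071, -0.1596, -0.0930, 0.6428], [-0.2357, -0.1064, 0.0012, -0.1096]], R = [[4.2426, -1.8856, 1.1785, 2.1213], [0.0000, 4.1767, -2.5805, 2.6337], [0.0000, 0.0000, 2.6367, 4.2842], [0.0000, 0.0000, 0.0000, 2.0517]]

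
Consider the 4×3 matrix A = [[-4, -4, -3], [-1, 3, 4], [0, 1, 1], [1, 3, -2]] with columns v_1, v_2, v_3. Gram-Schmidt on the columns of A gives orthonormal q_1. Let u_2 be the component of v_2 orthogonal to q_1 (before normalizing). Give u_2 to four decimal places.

v_1 = (-4, -1, 0, 1); ‖v_1‖ = 4.2426, so q_1 = (-0.9428, -0.2357, 0.0000, 0.2357).
q_1·v_2 = (-0.9428)·(-4) + (-0.2357)·3 + 0.0000·1 + 0.2357·3 = 3.7712.
u_2 = v_2 − 3.7712·q_1 = (-0.4444, 3.8889, 1.0000, 2.1111).

u_2 = (-0.4444, 3.8889, 1.0000, 2.1111)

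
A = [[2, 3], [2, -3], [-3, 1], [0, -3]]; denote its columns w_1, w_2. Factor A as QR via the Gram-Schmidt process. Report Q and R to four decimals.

w_1 = (2, 2, -3, 0); ‖w_1‖ = 4.1231, so e_1 = (0.4851, 0.4851, -0.7276, 0.0000).
e_1·w_2 = 0.4851·3 + 0.4851·(-3) + (-0.7276)·1 + 0.0000·(-3) = -0.7276.
u_2 = w_2 + 0.7276·e_1 = (3.3529, -2.6471, 0.4706, -3.0000).
‖u_2‖ = 5.2412, so e_2 = (0.6397, -0.5050, 0.0898, -0.5724).

Q = [[0.4851, 0.6397], [0.4851, -0.5050], [-0.7276, 0.0898], [0.0000, -0.5724]], R = [[4.1231, -0.7276], [0.0000, 5.2412]]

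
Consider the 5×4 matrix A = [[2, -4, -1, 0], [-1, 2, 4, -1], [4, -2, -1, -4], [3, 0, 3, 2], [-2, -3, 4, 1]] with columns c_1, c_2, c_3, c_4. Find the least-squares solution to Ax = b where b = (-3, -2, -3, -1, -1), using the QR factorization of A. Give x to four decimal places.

q_1 = c_1/‖c_1‖ = (2, -1, 4, 3, -2)/5.8310 = (0.3430, -0.1715, 0.6860, 0.5145, -0.3430).
r_{12} = q_1·c_2 = -2.0580.
u_2 = c_2 + 2.0580·q_1 = (-3.2941, 1.6471, -0.5882, 1.0588, -3.7059).
‖u_2‖ = 5.3633, so q_2 = (-0.6142, 0.3071, -0.1097, 0.1974, -0.6910).
r_{13} = q_1·c_3 = -1.5435; r_{23} = q_2·c_3 = -0.2194.
u_3 = c_3 + 1.5435·q_1 + 0.2194·q_2 = (-0.6053, 3.8027, 0.0348, 3.8374, 3.3190).
‖u_3‖ = 6.3694, so q_3 = (-0.0950, 0.5970, 0.0055, 0.6025, 0.5211).
r_{14} = q_1·c_4 = -1.8865; r_{24} = q_2·c_4 = -0.1645; r_{34} = q_3·c_4 = 1.1072.
u_4 = c_4 + 1.8865·q_1 + 0.1645·q_2 − 1.1072·q_3 = (0.6512, -1.9340, -2.7300, 2.3360, -0.3377).
‖u_4‖ = 4.1459, so q_4 = (0.1571, -0.4665, -0.6585, 0.5635, -0.0814).
Qᵀb = (-2.9155, 2.0510, -2.0489, 1.9552).
Back-substitute: x_4 = 1.9552/4.1459 = 0.4716.
x_3 = (-2.0489 − 1.1072·0.4716)/6.3694 = -0.4036.
x_2 = (2.0510 + 0.2194·(-0.4036) + 0.1645·0.4716)/5.3633 = 0.3804.
x_1 = (-2.9155 + 2.0580·0.3804 + 1.5435·(-0.4036) + 1.8865·0.4716)/5.8310 = -0.3200.

x = (-0.3200, 0.3804, -0.4036, 0.4716)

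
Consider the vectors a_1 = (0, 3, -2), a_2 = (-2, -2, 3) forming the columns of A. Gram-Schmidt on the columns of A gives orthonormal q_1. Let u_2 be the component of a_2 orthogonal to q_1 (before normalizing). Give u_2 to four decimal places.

u_2 = (-2.0000, 0.7692, 1.1538)

q_1 = a_1/‖a_1‖ = (0, 3, -2)/3.6056 = (0.0000, 0.8321, -0.5547).
r_{12} = q_1·a_2 = -3.3282.
u_2 = a_2 + 3.3282·q_1 = (-2.0000, 0.7692, 1.1538).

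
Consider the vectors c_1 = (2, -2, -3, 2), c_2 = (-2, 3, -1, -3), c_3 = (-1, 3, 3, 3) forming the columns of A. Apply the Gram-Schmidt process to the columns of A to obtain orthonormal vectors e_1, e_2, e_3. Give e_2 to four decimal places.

e_2 = (-0.1970, 0.4556, -0.7389, -0.4556)

c_1 = (2, -2, -3, 2); ‖c_1‖ = 4.5826, so e_1 = (0.4364, -0.4364, -0.6547, 0.4364).
e_1·c_2 = 0.4364·(-2) + (-0.4364)·3 + (-0.6547)·(-1) + 0.4364·(-3) = -2.8368.
u_2 = c_2 + 2.8368·e_1 = (-0.7619, 1.7619, -2.8571, -1.7619).
‖u_2‖ = 3.8668, so e_2 = (-0.1970, 0.4556, -0.7389, -0.4556).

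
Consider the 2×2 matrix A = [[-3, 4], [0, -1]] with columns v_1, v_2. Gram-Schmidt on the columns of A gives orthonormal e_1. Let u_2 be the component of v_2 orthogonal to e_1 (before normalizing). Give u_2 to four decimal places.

u_2 = (0.0000, -1.0000)

v_1 = (-3, 0); ‖v_1‖ = 3.0000, so e_1 = (-1.0000, 0.0000).
e_1·v_2 = (-1.0000)·4 + 0.0000·(-1) = -4.0000.
u_2 = v_2 + 4.0000·e_1 = (0.0000, -1.0000).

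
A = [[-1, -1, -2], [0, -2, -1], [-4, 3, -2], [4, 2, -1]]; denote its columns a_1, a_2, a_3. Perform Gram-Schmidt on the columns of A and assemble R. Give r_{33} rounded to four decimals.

r_{33} = 2.8698

e_1 = a_1/‖a_1‖ = (-1, 0, -4, 4)/5.7446 = (-0.1741, 0.0000, -0.6963, 0.6963).
r_{12} = e_1·a_2 = -0.5222.
u_2 = a_2 + 0.5222·e_1 = (-1.0909, -2.0000, 2.6364, 2.3636).
‖u_2‖ = 4.2104, so e_2 = (-0.2591, -0.4750, 0.6262, 0.5614).
r_{13} = e_1·a_3 = 1.0445; r_{23} = e_2·a_3 = -0.8205.
u_3 = a_3 − 1.0445·e_1 + 0.8205·e_2 = (-2.0308, -1.3897, -0.7590, -1.2667).
r_{33} = ‖u_3‖ = 2.8698.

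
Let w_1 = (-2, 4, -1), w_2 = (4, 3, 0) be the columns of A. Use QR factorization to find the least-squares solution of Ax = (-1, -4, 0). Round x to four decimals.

w_1 = (-2, 4, -1); ‖w_1‖ = 4.5826, so q_1 = (-0.4364, 0.8729, -0.2182).
q_1·w_2 = (-0.4364)·4 + 0.8729·3 + (-0.2182)·0 = 0.8729.
u_2 = w_2 − 0.8729·q_1 = (4.3810, 2.2381, 0.1905).
‖u_2‖ = 4.9232, so q_2 = (0.8899, 0.4546, 0.0387).
Qᵀb = (-3.0551, -2.7083).
Back-substitute: x_2 = -2.7083/4.9232 = -0.5501.
x_1 = (-3.0551 − 0.8729·(-0.5501))/4.5826 = -0.5619.

x = (-0.5619, -0.5501)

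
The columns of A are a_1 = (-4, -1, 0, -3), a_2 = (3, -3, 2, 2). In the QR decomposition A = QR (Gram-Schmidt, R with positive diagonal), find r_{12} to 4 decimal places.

a_1 = (-4, -1, 0, -3); ‖a_1‖ = 5.0990, so q_1 = (-0.7845, -0.1961, 0.0000, -0.5883).
r_{12} = q_1·a_2 = -2.9417.

r_{12} = -2.9417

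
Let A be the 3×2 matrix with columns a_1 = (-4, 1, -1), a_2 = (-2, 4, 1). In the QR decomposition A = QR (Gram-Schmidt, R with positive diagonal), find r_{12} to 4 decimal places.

e_1 = a_1/‖a_1‖ = (-4, 1, -1)/4.2426 = (-0.9428, 0.2357, -0.2357).
r_{12} = e_1·a_2 = 2.5927.

r_{12} = 2.5927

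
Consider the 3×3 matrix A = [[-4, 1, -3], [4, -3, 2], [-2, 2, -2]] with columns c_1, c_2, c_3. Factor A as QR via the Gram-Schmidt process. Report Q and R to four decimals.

Q = [[-0.6667, -0.7191, -0.1961], [0.6667, -0.4576, -0.5883], [-0.3333, 0.5230, -0.7845]], R = [[6.0000, -3.3333, 4.0000], [0.0000, 1.6997, 0.1961], [0.0000, 0.0000, 0.9806]]

c_1 = (-4, 4, -2); ‖c_1‖ = 6.0000, so q_1 = (-0.6667, 0.6667, -0.3333).
q_1·c_2 = (-0.6667)·1 + 0.6667·(-3) + (-0.3333)·2 = -3.3333.
u_2 = c_2 + 3.3333·q_1 = (-1.2222, -0.7778, 0.8889).
‖u_2‖ = 1.6997, so q_2 = (-0.7191, -0.4576, 0.5230).
q_1·c_3 = (-0.6667)·(-3) + 0.6667·2 + (-0.3333)·(-2) = 4.0000; q_2·c_3 = (-0.7191)·(-3) + (-0.4576)·2 + 0.5230·(-2) = 0.1961.
u_3 = c_3 − 4.0000·q_1 − 0.1961·q_2 = (-0.1923, -0.5769, -0.7692).
‖u_3‖ = 0.9806, so q_3 = (-0.1961, -0.5883, -0.7845).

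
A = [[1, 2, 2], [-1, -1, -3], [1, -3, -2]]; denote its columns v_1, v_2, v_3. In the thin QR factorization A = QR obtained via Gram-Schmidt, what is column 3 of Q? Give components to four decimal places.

q_1 = v_1/‖v_1‖ = (1, -1, 1)/1.7321 = (0.5774, -0.5774, 0.5774).
r_{12} = q_1·v_2 = 0.0000.
u_2 = v_2 − 0.0000·q_1 = (2.0000, -1.0000, -3.0000).
‖u_2‖ = 3.7417, so q_2 = (0.5345, -0.2673, -0.8018).
r_{13} = q_1·v_3 = 1.7321; r_{23} = q_2·v_3 = 3.4744.
u_3 = v_3 − 1.7321·q_1 − 3.4744·q_2 = (-0.8571, -1.0714, -0.2143).
‖u_3‖ = 1.3887, so q_3 = (-0.6172, -0.7715, -0.1543).

q_3 = (-0.6172, -0.7715, -0.1543)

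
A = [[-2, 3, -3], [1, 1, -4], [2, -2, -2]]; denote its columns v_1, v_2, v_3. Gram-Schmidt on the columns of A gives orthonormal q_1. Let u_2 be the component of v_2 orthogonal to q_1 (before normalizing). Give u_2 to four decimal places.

v_1 = (-2, 1, 2); ‖v_1‖ = 3.0000, so q_1 = (-0.6667, 0.3333, 0.6667).
q_1·v_2 = (-0.6667)·3 + 0.3333·1 + 0.6667·(-2) = -3.0000.
u_2 = v_2 + 3.0000·q_1 = (1.0000, 2.0000, 0.0000).

u_2 = (1.0000, 2.0000, 0.0000)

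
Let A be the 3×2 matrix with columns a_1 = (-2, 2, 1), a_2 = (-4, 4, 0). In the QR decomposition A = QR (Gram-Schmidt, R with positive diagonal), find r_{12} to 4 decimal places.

a_1 = (-2, 2, 1); ‖a_1‖ = 3.0000, so q_1 = (-0.6667, 0.6667, 0.3333).
r_{12} = q_1·a_2 = 5.3333.

r_{12} = 5.3333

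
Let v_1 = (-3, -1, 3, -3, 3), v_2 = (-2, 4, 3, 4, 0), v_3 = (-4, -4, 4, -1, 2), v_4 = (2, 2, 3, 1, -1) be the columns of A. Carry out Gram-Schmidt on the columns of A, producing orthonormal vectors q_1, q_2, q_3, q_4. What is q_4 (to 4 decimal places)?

q_4 = (0.6544, -0.0246, 0.6999, -0.1731, -0.2268)

v_1 = (-3, -1, 3, -3, 3); ‖v_1‖ = 6.0828, so q_1 = (-0.4932, -0.1644, 0.4932, -0.4932, 0.4932).
q_1·v_2 = (-0.4932)·(-2) + (-0.1644)·4 + 0.4932·3 + (-0.4932)·4 + 0.4932·0 = -0.1644.
u_2 = v_2 + 0.1644·q_1 = (-2.0811, 3.9730, 3.0811, 3.9189, 0.0811).
‖u_2‖ = 6.7062, so q_2 = (-0.3103, 0.5924, 0.4594, 0.5844, 0.0121).
q_1·v_3 = (-0.4932)·(-4) + (-0.1644)·(-4) + 0.4932·4 + (-0.4932)·(-1) + 0.4932·2 = 6.0828; q_2·v_3 = (-0.3103)·(-4) + 0.5924·(-4) + 0.4594·4 + 0.5844·(-1) + 0.0121·2 = 0.1491.
u_3 = v_3 − 6.0828·q_1 − 0.1491·q_2 = (-0.9537, -3.0883, 0.9315, 1.9129, -1.0018).
‖u_3‖ = 3.9972, so q_3 = (-0.2386, -0.7726, 0.2330, 0.4785, -0.2506).
q_1·v_4 = (-0.4932)·2 + (-0.1644)·2 + 0.4932·3 + (-0.4932)·1 + 0.4932·(-1) = -0.8220; q_2·v_4 = (-0.3103)·2 + 0.5924·2 + 0.4594·3 + 0.5844·1 + 0.0121·(-1) = 2.5148; q_3·v_4 = (-0.2386)·2 + (-0.7726)·2 + 0.2330·3 + 0.4785·1 + (-0.2506)·(-1) = -0.5942.
u_4 = v_4 + 0.8220·q_1 − 2.5148·q_2 + 0.5942·q_3 = (2.2332, -0.0841, 2.3885, -0.5907, -0.7739).
‖u_4‖ = 3.4128, so q_4 = (0.6544, -0.0246, 0.6999, -0.1731, -0.2268).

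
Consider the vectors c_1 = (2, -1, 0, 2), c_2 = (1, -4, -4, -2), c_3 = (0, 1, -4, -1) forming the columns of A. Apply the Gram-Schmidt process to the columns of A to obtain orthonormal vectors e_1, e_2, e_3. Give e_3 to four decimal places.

e_1 = c_1/‖c_1‖ = (2, -1, 0, 2)/3.0000 = (0.6667, -0.3333, 0.0000, 0.6667).
r_{12} = e_1·c_2 = 0.6667.
u_2 = c_2 − 0.6667·e_1 = (0.5556, -3.7778, -4.0000, -2.4444).
‖u_2‖ = 6.0461, so e_2 = (0.0919, -0.6248, -0.6616, -0.4043).
r_{13} = e_1·c_3 = -1.0000; r_{23} = e_2·c_3 = 2.4258.
u_3 = c_3 + 1.0000·e_1 − 2.4258·e_2 = (0.4438, 2.1824, -2.3951, 0.6474).
‖u_3‖ = 3.3340, so e_3 = (0.1331, 0.6546, -0.7184, 0.1942).

e_3 = (0.1331, 0.6546, -0.7184, 0.1942)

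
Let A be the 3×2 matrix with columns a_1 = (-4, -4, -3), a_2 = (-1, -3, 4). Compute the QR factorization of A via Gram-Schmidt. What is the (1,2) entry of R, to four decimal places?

r_{12} = 0.6247

a_1 = (-4, -4, -3); ‖a_1‖ = 6.4031, so q_1 = (-0.6247, -0.6247, -0.4685).
r_{12} = q_1·a_2 = 0.6247.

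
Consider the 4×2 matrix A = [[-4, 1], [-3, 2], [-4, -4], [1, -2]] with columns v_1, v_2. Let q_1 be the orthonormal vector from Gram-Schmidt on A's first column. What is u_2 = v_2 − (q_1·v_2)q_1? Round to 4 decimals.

u_2 = (1.3810, 2.2857, -3.6190, -2.0952)

v_1 = (-4, -3, -4, 1); ‖v_1‖ = 6.4807, so q_1 = (-0.6172, -0.4629, -0.6172, 0.1543).
q_1·v_2 = (-0.6172)·1 + (-0.4629)·2 + (-0.6172)·(-4) + 0.1543·(-2) = 0.6172.
u_2 = v_2 − 0.6172·q_1 = (1.3810, 2.2857, -3.6190, -2.0952).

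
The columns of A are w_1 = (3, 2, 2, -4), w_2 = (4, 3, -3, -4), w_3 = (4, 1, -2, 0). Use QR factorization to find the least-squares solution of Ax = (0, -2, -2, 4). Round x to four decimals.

q_1 = w_1/‖w_1‖ = (3, 2, 2, -4)/5.7446 = (0.5222, 0.3482, 0.3482, -0.6963).
r_{12} = q_1·w_2 = 4.8742.
u_2 = w_2 − 4.8742·q_1 = (1.4545, 1.3030, -4.6970, -0.6061).
‖u_2‖ = 5.1227, so q_2 = (0.2839, 0.2544, -0.9169, -0.1183).
r_{13} = q_1·w_3 = 1.7408; r_{23} = q_2·w_3 = 3.2239.
u_3 = w_3 − 1.7408·q_1 − 3.2239·q_2 = (2.1755, -0.4261, 0.3499, 1.5935).
‖u_3‖ = 2.7525, so q_3 = (0.7904, -0.1548, 0.1271, 0.5789).
Qᵀb = (-4.1779, 0.8518, 2.3711).
Back-substitute: x_3 = 2.3711/2.7525 = 0.8615.
x_2 = (0.8518 − 3.2239·0.8615)/5.1227 = -0.3759.
x_1 = (-4.1779 − 4.8742·(-0.3759) − 1.7408·0.8615)/5.7446 = -0.6694.

x = (-0.6694, -0.3759, 0.8615)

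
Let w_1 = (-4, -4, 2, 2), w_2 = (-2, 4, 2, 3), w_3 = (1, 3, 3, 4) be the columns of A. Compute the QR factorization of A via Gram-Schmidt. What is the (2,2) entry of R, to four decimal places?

r_{22} = 5.7359

w_1 = (-4, -4, 2, 2); ‖w_1‖ = 6.3246, so q_1 = (-0.6325, -0.6325, 0.3162, 0.3162).
q_1·w_2 = (-0.6325)·(-2) + (-0.6325)·4 + 0.3162·2 + 0.3162·3 = 0.3162.
u_2 = w_2 − 0.3162·q_1 = (-1.8000, 4.2000, 1.9000, 2.9000).
r_{22} = ‖u_2‖ = 5.7359.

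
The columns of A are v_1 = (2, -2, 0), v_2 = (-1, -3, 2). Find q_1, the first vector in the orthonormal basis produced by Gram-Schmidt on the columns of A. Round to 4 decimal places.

q_1 = v_1/‖v_1‖ = (2, -2, 0)/2.8284 = (0.7071, -0.7071, 0.0000).

q_1 = (0.7071, -0.7071, 0.0000)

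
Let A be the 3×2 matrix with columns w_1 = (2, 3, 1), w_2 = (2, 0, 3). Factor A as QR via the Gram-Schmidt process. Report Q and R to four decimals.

Q = [[0.5345, 0.3244], [0.8018, -0.4867], [0.2673, 0.8111]], R = [[3.7417, 1.8708], [0.0000, 3.0822]]

w_1 = (2, 3, 1); ‖w_1‖ = 3.7417, so e_1 = (0.5345, 0.8018, 0.2673).
e_1·w_2 = 0.5345·2 + 0.8018·0 + 0.2673·3 = 1.8708.
u_2 = w_2 − 1.8708·e_1 = (1.0000, -1.5000, 2.5000).
‖u_2‖ = 3.0822, so e_2 = (0.3244, -0.4867, 0.8111).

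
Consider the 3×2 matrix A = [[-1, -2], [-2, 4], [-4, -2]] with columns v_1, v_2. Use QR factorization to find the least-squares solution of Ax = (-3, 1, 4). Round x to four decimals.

x = (-0.7280, 0.1440)

v_1 = (-1, -2, -4); ‖v_1‖ = 4.5826, so q_1 = (-0.2182, -0.4364, -0.8729).
q_1·v_2 = (-0.2182)·(-2) + (-0.4364)·4 + (-0.8729)·(-2) = 0.4364.
u_2 = v_2 − 0.4364·q_1 = (-1.9048, 4.1905, -1.6190).
‖u_2‖ = 4.8795, so q_2 = (-0.3904, 0.8588, -0.3318).
Qᵀb = (-3.2733, 0.7026).
Back-substitute: x_2 = 0.7026/4.8795 = 0.1440.
x_1 = (-3.2733 − 0.4364·0.1440)/4.5826 = -0.7280.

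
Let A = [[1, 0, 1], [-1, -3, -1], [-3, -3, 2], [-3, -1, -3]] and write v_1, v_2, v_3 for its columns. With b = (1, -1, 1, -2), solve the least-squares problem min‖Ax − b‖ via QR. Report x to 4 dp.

x = (0.0135, 0.0946, 0.6622)

q_1 = v_1/‖v_1‖ = (1, -1, -3, -3)/4.4721 = (0.2236, -0.2236, -0.6708, -0.6708).
r_{12} = q_1·v_2 = 3.3541.
u_2 = v_2 − 3.3541·q_1 = (-0.7500, -2.2500, -0.7500, 1.2500).
‖u_2‖ = 2.7839, so q_2 = (-0.2694, -0.8082, -0.2694, 0.4490).
r_{13} = q_1·v_3 = 1.1180; r_{23} = q_2·v_3 = -1.3470.
u_3 = v_3 − 1.1180·q_1 + 1.3470·q_2 = (0.3871, -1.8387, 2.3871, -1.6452).
‖u_3‖ = 3.4548, so q_3 = (0.1120, -0.5322, 0.6910, -0.4762).
Qᵀb = (1.1180, -0.6286, 2.2876).
Back-substitute: x_3 = 2.2876/3.4548 = 0.6622.
x_2 = (-0.6286 + 1.3470·0.6622)/2.7839 = 0.0946.
x_1 = (1.1180 − 3.3541·0.0946 − 1.1180·0.6622)/4.4721 = 0.0135.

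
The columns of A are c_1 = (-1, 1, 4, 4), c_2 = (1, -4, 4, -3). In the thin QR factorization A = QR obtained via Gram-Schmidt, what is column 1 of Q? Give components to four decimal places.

e_1 = c_1/‖c_1‖ = (-1, 1, 4, 4)/5.8310 = (-0.1715, 0.1715, 0.6860, 0.6860).

e_1 = (-0.1715, 0.1715, 0.6860, 0.6860)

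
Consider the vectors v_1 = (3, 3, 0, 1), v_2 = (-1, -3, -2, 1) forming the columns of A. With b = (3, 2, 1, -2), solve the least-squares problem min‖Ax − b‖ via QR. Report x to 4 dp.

v_1 = (3, 3, 0, 1); ‖v_1‖ = 4.3589, so q_1 = (0.6882, 0.6882, 0.0000, 0.2294).
q_1·v_2 = 0.6882·(-1) + 0.6882·(-3) + 0.0000·(-2) + 0.2294·1 = -2.5236.
u_2 = v_2 + 2.5236·q_1 = (0.7368, -1.2632, -2.0000, 1.5789).
‖u_2‖ = 2.9380, so q_2 = (0.2508, -0.4299, -0.6807, 0.5374).
Qᵀb = (2.9824, -1.8631).
Back-substitute: x_2 = -1.8631/2.9380 = -0.6341.
x_1 = (2.9824 + 2.5236·(-0.6341))/4.3589 = 0.3171.

x = (0.3171, -0.6341)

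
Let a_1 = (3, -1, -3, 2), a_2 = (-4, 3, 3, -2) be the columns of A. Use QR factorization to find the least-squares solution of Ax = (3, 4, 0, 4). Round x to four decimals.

a_1 = (3, -1, -3, 2); ‖a_1‖ = 4.7958, so q_1 = (0.6255, -0.2085, -0.6255, 0.4170).
q_1·a_2 = 0.6255·(-4) + (-0.2085)·3 + (-0.6255)·3 + 0.4170·(-2) = -5.8384.
u_2 = a_2 + 5.8384·q_1 = (-0.3478, 1.7826, -0.6522, 0.4348).
‖u_2‖ = 1.9781, so q_2 = (-0.1758, 0.9012, -0.3297, 0.2198).
Qᵀb = (2.7107, 3.9563).
Back-substitute: x_2 = 3.9563/1.9781 = 2.0000.
x_1 = (2.7107 + 5.8384·2.0000)/4.7958 = 3.0000.

x = (3.0000, 2.0000)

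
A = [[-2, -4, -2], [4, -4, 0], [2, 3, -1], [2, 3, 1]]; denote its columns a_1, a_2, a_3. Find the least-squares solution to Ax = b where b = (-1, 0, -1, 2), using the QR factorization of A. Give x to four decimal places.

a_1 = (-2, 4, 2, 2); ‖a_1‖ = 5.2915, so e_1 = (-0.3780, 0.7559, 0.3780, 0.3780).
e_1·a_2 = (-0.3780)·(-4) + 0.7559·(-4) + 0.3780·3 + 0.3780·3 = 0.7559.
u_2 = a_2 − 0.7559·e_1 = (-3.7143, -4.5714, 2.7143, 2.7143).
‖u_2‖ = 7.0305, so e_2 = (-0.5283, -0.6502, 0.3861, 0.3861).
e_1·a_3 = (-0.3780)·(-2) + 0.7559·0 + 0.3780·(-1) + 0.3780·1 = 0.7559; e_2·a_3 = (-0.5283)·(-2) + (-0.6502)·0 + 0.3861·(-1) + 0.3861·1 = 1.0566.
u_3 = a_3 − 0.7559·e_1 − 1.0566·e_2 = (-1.1561, 0.1156, -1.6936, 0.3064).
‖u_3‖ = 2.0766, so e_3 = (-0.5567, 0.0557, -0.8156, 0.1475).
Qᵀb = (0.7559, 0.9144, 1.6674).
Back-substitute: x_3 = 1.6674/2.0766 = 0.8029.
x_2 = (0.9144 − 1.0566·0.8029)/7.0305 = 0.0094.
x_1 = (0.7559 − 0.7559·0.0094 − 0.7559·0.8029)/5.2915 = 0.0268.

x = (0.0268, 0.0094, 0.8029)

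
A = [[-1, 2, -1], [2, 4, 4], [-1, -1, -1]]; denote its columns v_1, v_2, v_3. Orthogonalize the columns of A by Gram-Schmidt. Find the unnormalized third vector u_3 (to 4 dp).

v_1 = (-1, 2, -1); ‖v_1‖ = 2.4495, so e_1 = (-0.4082, 0.8165, -0.4082).
e_1·v_2 = (-0.4082)·2 + 0.8165·4 + (-0.4082)·(-1) = 2.8577.
u_2 = v_2 − 2.8577·e_1 = (3.1667, 1.6667, 0.1667).
‖u_2‖ = 3.5824, so e_2 = (0.8840, 0.4652, 0.0465).
e_1·v_3 = (-0.4082)·(-1) + 0.8165·4 + (-0.4082)·(-1) = 4.0825; e_2·v_3 = 0.8840·(-1) + 0.4652·4 + 0.0465·(-1) = 0.9305.
u_3 = v_3 − 4.0825·e_1 − 0.9305·e_2 = (-0.1558, 0.2338, 0.6234).

u_3 = (-0.1558, 0.2338, 0.6234)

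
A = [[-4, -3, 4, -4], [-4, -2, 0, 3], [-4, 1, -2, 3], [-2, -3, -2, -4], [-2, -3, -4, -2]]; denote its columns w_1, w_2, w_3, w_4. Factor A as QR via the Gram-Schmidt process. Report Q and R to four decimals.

Q = [[-0.5345, -0.2357, 0.6997, -0.3201], [-0.5345, 0.0000, 0.0455, 0.8149], [-0.5345, 0.7071, -0.3258, -0.3285], [-0.2673, -0.4714, -0.2602, -0.3537], [-0.2673, -0.4714, -0.5784, 0.0210]], R = [[7.4833, 3.7417, 0.5345, 0.5345], [0.0000, 4.2426, 0.4714, 5.8926], [0.0000, 0.0000, 6.2843, -1.4423], [0.0000, 0.0000, 0.0000, 4.1124]]

e_1 = w_1/‖w_1‖ = (-4, -4, -4, -2, -2)/7.4833 = (-0.5345, -0.5345, -0.5345, -0.2673, -0.2673).
r_{12} = e_1·w_2 = 3.7417.
u_2 = w_2 − 3.7417·e_1 = (-1.0000, 0.0000, 3.0000, -2.0000, -2.0000).
‖u_2‖ = 4.2426, so e_2 = (-0.2357, 0.0000, 0.7071, -0.4714, -0.4714).
r_{13} = e_1·w_3 = 0.5345; r_{23} = e_2·w_3 = 0.4714.
u_3 = w_3 − 0.5345·e_1 − 0.4714·e_2 = (4.3968, 0.2857, -2.0476, -1.6349, -3.6349).
‖u_3‖ = 6.2843, so e_3 = (0.6997, 0.0455, -0.3258, -0.2602, -0.5784).
r_{14} = e_1·w_4 = 0.5345; r_{24} = e_2·w_4 = 5.8926; r_{34} = e_3·w_4 = -1.4423.
u_4 = w_4 − 0.5345·e_1 − 5.8926·e_2 + 1.4423·e_3 = (-1.3163, 3.3513, -1.3509, -1.4546, 0.0864).
‖u_4‖ = 4.1124, so e_4 = (-0.3201, 0.8149, -0.3285, -0.3537, 0.0210).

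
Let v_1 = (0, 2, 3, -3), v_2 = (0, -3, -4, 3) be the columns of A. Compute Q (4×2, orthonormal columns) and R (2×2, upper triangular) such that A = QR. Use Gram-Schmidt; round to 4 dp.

v_1 = (0, 2, 3, -3); ‖v_1‖ = 4.6904, so e_1 = (0.0000, 0.4264, 0.6396, -0.6396).
e_1·v_2 = 0.0000·0 + 0.4264·(-3) + 0.6396·(-4) + (-0.6396)·3 = -5.7564.
u_2 = v_2 + 5.7564·e_1 = (0.0000, -0.5455, -0.3182, -0.6818).
‖u_2‖ = 0.9293, so e_2 = (0.0000, -0.5869, -0.3424, -0.7337).

Q = [[0.0000, 0.0000], [0.4264, -0.5869], [0.6396, -0.3424], [-0.6396, -0.7337]], R = [[4.6904, -5.7564], [0.0000, 0.9293]]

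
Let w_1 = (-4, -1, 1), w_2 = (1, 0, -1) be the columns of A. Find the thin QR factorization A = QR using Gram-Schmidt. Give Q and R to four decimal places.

Q = [[-0.9428, -0.1421], [-0.2357, -0.3553], [0.2357, -0.9239]], R = [[4.2426, -1.1785], [0.0000, 0.7817]]

w_1 = (-4, -1, 1); ‖w_1‖ = 4.2426, so e_1 = (-0.9428, -0.2357, 0.2357).
e_1·w_2 = (-0.9428)·1 + (-0.2357)·0 + 0.2357·(-1) = -1.1785.
u_2 = w_2 + 1.1785·e_1 = (-0.1111, -0.2778, -0.7222).
‖u_2‖ = 0.7817, so e_2 = (-0.1421, -0.3553, -0.9239).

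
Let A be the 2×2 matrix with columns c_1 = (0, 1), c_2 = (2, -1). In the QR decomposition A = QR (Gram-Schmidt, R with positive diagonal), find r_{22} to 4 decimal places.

e_1 = c_1/‖c_1‖ = (0, 1)/1.0000 = (0.0000, 1.0000).
r_{12} = e_1·c_2 = -1.0000.
u_2 = c_2 + 1.0000·e_1 = (2.0000, 0.0000).
r_{22} = ‖u_2‖ = 2.0000.

r_{22} = 2.0000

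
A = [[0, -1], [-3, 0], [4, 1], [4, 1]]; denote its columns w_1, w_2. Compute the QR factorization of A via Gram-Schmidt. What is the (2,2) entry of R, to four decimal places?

r_{22} = 1.1996

w_1 = (0, -3, 4, 4); ‖w_1‖ = 6.4031, so q_1 = (0.0000, -0.4685, 0.6247, 0.6247).
q_1·w_2 = 0.0000·(-1) + (-0.4685)·0 + 0.6247·1 + 0.6247·1 = 1.2494.
u_2 = w_2 − 1.2494·q_1 = (-1.0000, 0.5854, 0.2195, 0.2195).
r_{22} = ‖u_2‖ = 1.1996.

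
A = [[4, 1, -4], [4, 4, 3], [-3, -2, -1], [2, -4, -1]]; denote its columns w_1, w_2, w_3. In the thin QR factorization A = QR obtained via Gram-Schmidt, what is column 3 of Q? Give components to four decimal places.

q_3 = (-0.7853, 0.4680, -0.1815, 0.3624)

q_1 = w_1/‖w_1‖ = (4, 4, -3, 2)/6.7082 = (0.5963, 0.5963, -0.4472, 0.2981).
r_{12} = q_1·w_2 = 2.6833.
u_2 = w_2 − 2.6833·q_1 = (-0.6000, 2.4000, -0.8000, -4.8000).
‖u_2‖ = 5.4589, so q_2 = (-0.1099, 0.4396, -0.1465, -0.8793).
r_{13} = q_1·w_3 = -0.4472; r_{23} = q_2·w_3 = 2.7844.
u_3 = w_3 + 0.4472·q_1 − 2.7844·q_2 = (-3.4273, 2.0425, -0.7919, 1.5817).
‖u_3‖ = 4.3643, so q_3 = (-0.7853, 0.4680, -0.1815, 0.3624).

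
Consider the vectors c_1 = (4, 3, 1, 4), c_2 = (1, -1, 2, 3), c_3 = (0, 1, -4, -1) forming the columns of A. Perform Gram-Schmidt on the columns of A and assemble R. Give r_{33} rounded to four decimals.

r_{33} = 2.5662

c_1 = (4, 3, 1, 4); ‖c_1‖ = 6.4807, so e_1 = (0.6172, 0.4629, 0.1543, 0.6172).
e_1·c_2 = 0.6172·1 + 0.4629·(-1) + 0.1543·2 + 0.6172·3 = 2.3146.
u_2 = c_2 − 2.3146·e_1 = (-0.4286, -2.0714, 1.6429, 1.5714).
‖u_2‖ = 3.1053, so e_2 = (-0.1380, -0.6671, 0.5291, 0.5060).
e_1·c_3 = 0.6172·0 + 0.4629·1 + 0.1543·(-4) + 0.6172·(-1) = -0.7715; e_2·c_3 = (-0.1380)·0 + (-0.6671)·1 + 0.5291·(-4) + 0.5060·(-1) = -3.2893.
u_3 = c_3 + 0.7715·e_1 + 3.2893·e_2 = (0.0222, -0.8370, -2.1407, 1.1407).
r_{33} = ‖u_3‖ = 2.5662.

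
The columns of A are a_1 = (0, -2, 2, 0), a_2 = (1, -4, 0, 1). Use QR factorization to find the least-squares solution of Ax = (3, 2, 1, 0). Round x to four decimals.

a_1 = (0, -2, 2, 0); ‖a_1‖ = 2.8284, so q_1 = (0.0000, -0.7071, 0.7071, 0.0000).
q_1·a_2 = 0.0000·1 + (-0.7071)·(-4) + 0.7071·0 + 0.0000·1 = 2.8284.
u_2 = a_2 − 2.8284·q_1 = (1.0000, -2.0000, -2.0000, 1.0000).
‖u_2‖ = 3.1623, so q_2 = (0.3162, -0.6325, -0.6325, 0.3162).
Qᵀb = (-0.7071, -0.9487).
Back-substitute: x_2 = -0.9487/3.1623 = -0.3000.
x_1 = (-0.7071 − 2.8284·(-0.3000))/2.8284 = 0.0500.

x = (0.0500, -0.3000)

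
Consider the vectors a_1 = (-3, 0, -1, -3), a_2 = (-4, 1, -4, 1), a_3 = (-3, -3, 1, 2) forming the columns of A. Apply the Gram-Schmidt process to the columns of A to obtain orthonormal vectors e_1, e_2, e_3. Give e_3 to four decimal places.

e_3 = (-0.4844, -0.6950, 0.3985, 0.3515)

a_1 = (-3, 0, -1, -3); ‖a_1‖ = 4.3589, so e_1 = (-0.6882, 0.0000, -0.2294, -0.6882).
e_1·a_2 = (-0.6882)·(-4) + 0.0000·1 + (-0.2294)·(-4) + (-0.6882)·1 = 2.9824.
u_2 = a_2 − 2.9824·e_1 = (-1.9474, 1.0000, -3.3158, 3.0526).
‖u_2‖ = 5.0105, so e_2 = (-0.3887, 0.1996, -0.6618, 0.6092).
e_1·a_3 = (-0.6882)·(-3) + 0.0000·(-3) + (-0.2294)·1 + (-0.6882)·2 = 0.4588; e_2·a_3 = (-0.3887)·(-3) + 0.1996·(-3) + (-0.6618)·1 + 0.6092·2 = 1.1240.
u_3 = a_3 − 0.4588·e_1 − 1.1240·e_2 = (-2.2474, -3.2243, 1.8491, 1.6310).
‖u_3‖ = 4.6396, so e_3 = (-0.4844, -0.6950, 0.3985, 0.3515).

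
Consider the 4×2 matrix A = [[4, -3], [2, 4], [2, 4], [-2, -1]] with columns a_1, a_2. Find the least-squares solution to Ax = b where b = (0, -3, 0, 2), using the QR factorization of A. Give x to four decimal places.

x = (-0.2947, -0.2912)

a_1 = (4, 2, 2, -2); ‖a_1‖ = 5.2915, so q_1 = (0.7559, 0.3780, 0.3780, -0.3780).
q_1·a_2 = 0.7559·(-3) + 0.3780·4 + 0.3780·4 + (-0.3780)·(-1) = 1.1339.
u_2 = a_2 − 1.1339·q_1 = (-3.8571, 3.5714, 3.5714, -0.5714).
‖u_2‖ = 6.3808, so q_2 = (-0.6045, 0.5597, 0.5597, -0.0896).
Qᵀb = (-1.8898, -1.8583).
Back-substitute: x_2 = -1.8583/6.3808 = -0.2912.
x_1 = (-1.8898 − 1.1339·(-0.2912))/5.2915 = -0.2947.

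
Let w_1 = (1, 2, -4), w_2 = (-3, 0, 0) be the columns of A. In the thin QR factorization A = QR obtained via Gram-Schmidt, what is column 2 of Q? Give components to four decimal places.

q_1 = w_1/‖w_1‖ = (1, 2, -4)/4.5826 = (0.2182, 0.4364, -0.8729).
r_{12} = q_1·w_2 = -0.6547.
u_2 = w_2 + 0.6547·q_1 = (-2.8571, 0.2857, -0.5714).
‖u_2‖ = 2.9277, so q_2 = (-0.9759, 0.0976, -0.1952).

q_2 = (-0.9759, 0.0976, -0.1952)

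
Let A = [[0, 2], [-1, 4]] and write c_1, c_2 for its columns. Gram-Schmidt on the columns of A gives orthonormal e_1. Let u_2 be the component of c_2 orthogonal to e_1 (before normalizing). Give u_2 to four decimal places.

u_2 = (2.0000, 0.0000)

c_1 = (0, -1); ‖c_1‖ = 1.0000, so e_1 = (0.0000, -1.0000).
e_1·c_2 = 0.0000·2 + (-1.0000)·4 = -4.0000.
u_2 = c_2 + 4.0000·e_1 = (2.0000, 0.0000).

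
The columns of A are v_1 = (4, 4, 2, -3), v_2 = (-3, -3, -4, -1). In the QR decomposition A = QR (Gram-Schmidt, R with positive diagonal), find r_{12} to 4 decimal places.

v_1 = (4, 4, 2, -3); ‖v_1‖ = 6.7082, so e_1 = (0.5963, 0.5963, 0.2981, -0.4472).
r_{12} = e_1·v_2 = -4.3231.

r_{12} = -4.3231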